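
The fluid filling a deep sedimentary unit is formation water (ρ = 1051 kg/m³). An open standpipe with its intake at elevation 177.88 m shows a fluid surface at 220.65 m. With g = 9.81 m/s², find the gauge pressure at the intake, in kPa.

Pressure head ψ = h − z = 220.65 − 177.88 = 42.77 m.
P = ρgψ = 1051 × 9.81 × 42.77 = 440972 Pa ≈ 441 kPa.

P ≈ 441 kPa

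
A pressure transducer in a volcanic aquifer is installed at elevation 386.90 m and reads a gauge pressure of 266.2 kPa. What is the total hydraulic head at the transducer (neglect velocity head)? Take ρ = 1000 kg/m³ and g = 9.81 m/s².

h ≈ 414.04 m

ψ = P/(ρg) = 266.2×1000 / (1000 × 9.81) = 27.14 m.
h = z + ψ = 386.90 + 27.14 = 414.04 m.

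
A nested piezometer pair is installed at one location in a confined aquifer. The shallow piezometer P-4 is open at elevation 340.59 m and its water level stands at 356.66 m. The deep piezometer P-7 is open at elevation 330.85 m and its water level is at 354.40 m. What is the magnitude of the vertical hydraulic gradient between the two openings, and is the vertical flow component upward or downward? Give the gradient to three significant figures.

|i_v| ≈ 0.232; vertical flow is downward

Total head at P-4: h = 356.66 m (water level in the standpipe).
Total head at P-7: h = 354.40 m.
Δh = h(P-4) − h(P-7) = 356.66 − 354.40 = 2.26 m.
Vertical separation Δz = 340.59 − 330.85 = 9.74 m.
|i_v| = |Δh| / Δz = 2.26 / 9.74 = 0.232.
Head is higher in the shallow piezometer, so vertical flow is downward (recharge condition).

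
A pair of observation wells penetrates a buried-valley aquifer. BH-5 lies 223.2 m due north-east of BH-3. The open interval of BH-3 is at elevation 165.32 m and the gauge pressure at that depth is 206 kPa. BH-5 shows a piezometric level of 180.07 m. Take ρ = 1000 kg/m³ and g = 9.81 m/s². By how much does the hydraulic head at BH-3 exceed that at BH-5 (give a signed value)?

Δh ≈ 6.25 m

Pressure head at BH-3: ψ = P/(ρg) = 206×1000 / (1000 × 9.81) = 21.00 m.
Total head at BH-3: h = z + ψ = 165.32 + 21.00 = 186.32 m.
Total head at BH-5: h = 180.07 m (water level in the piezometer is the total head).
Head difference: h(BH-3) − h(BH-5) = 186.32 − 180.07 = 6.25 m.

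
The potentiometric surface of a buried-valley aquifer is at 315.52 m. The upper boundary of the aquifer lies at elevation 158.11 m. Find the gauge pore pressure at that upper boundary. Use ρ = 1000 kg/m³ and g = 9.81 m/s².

P ≈ 1540 kPa

Pressure head at the aquifer top: ψ = h − z = 315.52 − 158.11 = 157.41 m.
P = ρgψ = 1000 × 9.81 × 157.41 = 1544192 Pa ≈ 1540 kPa.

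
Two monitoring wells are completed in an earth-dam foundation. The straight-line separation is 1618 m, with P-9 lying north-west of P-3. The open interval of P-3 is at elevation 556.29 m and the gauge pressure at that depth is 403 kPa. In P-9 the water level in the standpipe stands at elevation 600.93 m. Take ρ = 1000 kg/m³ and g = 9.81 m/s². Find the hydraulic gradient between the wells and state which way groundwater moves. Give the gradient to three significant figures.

Pressure head at P-3: ψ = P/(ρg) = 403×1000 / (1000 × 9.81) = 41.08 m.
Total head at P-3: h = z + ψ = 556.29 + 41.08 = 597.37 m.
Total head at P-9: h = 600.93 m (water level in the piezometer is the total head).
Head difference: h(P-3) − h(P-9) = 597.37 − 600.93 = -3.56 m.
Hydraulic gradient: i = |Δh| / L = 3.56 / 1618 = 0.00220.
Flow is from higher to lower head: from P-9 toward P-3, i.e. toward the south-east.

i ≈ 0.00220; groundwater flows toward the south-east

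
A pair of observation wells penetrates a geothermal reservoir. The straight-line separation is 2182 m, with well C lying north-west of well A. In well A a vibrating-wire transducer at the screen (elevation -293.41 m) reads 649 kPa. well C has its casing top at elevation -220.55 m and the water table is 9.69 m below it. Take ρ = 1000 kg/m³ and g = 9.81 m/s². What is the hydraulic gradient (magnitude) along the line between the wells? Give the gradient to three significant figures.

i ≈ 0.00137

Pressure head at well A: ψ = P/(ρg) = 649×1000 / (1000 × 9.81) = 66.16 m.
Total head at well A: h = z + ψ = -293.41 + 66.16 = -227.25 m.
Total head at well C: h = -220.55 − 9.69 = -230.24 m.
Head difference: h(well A) − h(well C) = -227.25 − (-230.24) = 2.99 m.
Hydraulic gradient: i = |Δh| / L = 2.99 / 2182 = 0.00137.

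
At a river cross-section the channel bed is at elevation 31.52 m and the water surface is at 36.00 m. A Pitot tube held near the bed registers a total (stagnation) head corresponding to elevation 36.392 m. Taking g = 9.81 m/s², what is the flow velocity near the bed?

v ≈ 2.77 m/s

Near the bed, under hydrostatic conditions, the piezometric head (z + ψ) equals the free-surface elevation, 36.00 m.
Velocity head = total − piezometric = 36.392 − 36.00 = 0.392 m.
v = √(2g·h_v) = √(2 × 9.81 × 0.392) = 2.77 m/s.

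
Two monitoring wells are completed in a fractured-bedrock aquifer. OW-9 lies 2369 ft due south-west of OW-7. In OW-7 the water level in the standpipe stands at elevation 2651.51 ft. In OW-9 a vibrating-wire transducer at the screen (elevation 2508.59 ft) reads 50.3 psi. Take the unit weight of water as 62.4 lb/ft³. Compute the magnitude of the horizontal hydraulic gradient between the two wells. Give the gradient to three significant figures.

Total head at OW-7: h = 2651.51 ft (water level in the piezometer is the total head).
Pressure head at OW-9: ψ = 144·P/γ = 144 × 50.3 / 62.4 = 116.08 ft.
Total head at OW-9: h = z + ψ = 2508.59 + 116.08 = 2624.67 ft.
Head difference: h(OW-7) − h(OW-9) = 2651.51 − 2624.67 = 26.84 ft.
Hydraulic gradient: i = |Δh| / L = 26.84 / 2369 = 0.0113.

i ≈ 0.0113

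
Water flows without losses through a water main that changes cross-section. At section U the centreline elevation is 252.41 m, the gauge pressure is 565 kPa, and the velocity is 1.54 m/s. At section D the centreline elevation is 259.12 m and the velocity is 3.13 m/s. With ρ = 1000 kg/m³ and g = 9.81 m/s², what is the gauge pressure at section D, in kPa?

P₂ ≈ 495 kPa

Pressure head at U: ψ₁ = P₁/(ρg) = 565×1000 / (1000 × 9.81) = 57.59 m.
Velocity heads: v₁²/2g = 1.54²/19.62 = 0.121 m; v₂²/2g = 3.13²/19.62 = 0.499 m.
Total head H = z₁ + ψ₁ + v₁²/2g = 252.41 + 57.59 + 0.121 = 310.12 m.
ψ₂ = H − z₂ − v₂²/2g = 310.12 − 259.12 − 0.499 = 50.50 m.
P₂ = ρgψ₂ = 1000 × 9.81 × 50.50 ≈ 495 kPa.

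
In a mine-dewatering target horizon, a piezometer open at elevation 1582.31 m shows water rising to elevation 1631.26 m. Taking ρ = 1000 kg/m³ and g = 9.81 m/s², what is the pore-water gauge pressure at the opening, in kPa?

Pressure head ψ = h − z = 1631.26 − 1582.31 = 48.95 m.
P = ρgψ = 1000 × 9.81 × 48.95 = 480200 Pa ≈ 480 kPa.

P ≈ 480 kPa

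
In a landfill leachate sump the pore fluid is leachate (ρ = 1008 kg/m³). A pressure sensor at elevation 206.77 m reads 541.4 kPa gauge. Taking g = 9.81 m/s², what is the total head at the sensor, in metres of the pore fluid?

h ≈ 261.52 m

ψ = P/(ρg) = 541.4×1000 / (1008 × 9.81) = 54.75 m.
h = z + ψ = 206.77 + 54.75 = 261.52 m.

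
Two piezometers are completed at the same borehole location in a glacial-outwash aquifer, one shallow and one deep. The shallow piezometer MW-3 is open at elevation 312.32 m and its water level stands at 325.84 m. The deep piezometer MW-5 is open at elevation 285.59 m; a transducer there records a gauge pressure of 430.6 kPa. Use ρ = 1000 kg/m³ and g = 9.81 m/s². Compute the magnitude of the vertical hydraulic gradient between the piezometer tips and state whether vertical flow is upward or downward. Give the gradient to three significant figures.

|i_v| ≈ 0.136; vertical flow is upward

Total head at MW-3: h = 325.84 m (water level in the standpipe).
Pressure head at MW-5: ψ = P/(ρg) = 430.6×1000 / (1000 × 9.81) = 43.89 m.
Total head at MW-5: h = z + ψ = 285.59 + 43.89 = 329.48 m.
Δh = h(MW-3) − h(MW-5) = 325.84 − 329.48 = -3.64 m.
Vertical separation Δz = 312.32 − 285.59 = 26.73 m.
|i_v| = |Δh| / Δz = 3.64 / 26.73 = 0.136.
Head is higher in the deep piezometer, so vertical flow is upward (discharge condition).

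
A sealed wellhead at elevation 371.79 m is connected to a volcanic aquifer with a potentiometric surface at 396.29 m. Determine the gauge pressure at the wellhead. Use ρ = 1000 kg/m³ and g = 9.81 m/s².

Head above the cap: Δh = 396.29 − 371.79 = 24.50 m.
P = ρgΔh = 1000 × 9.81 × 24.50 = 240345 Pa ≈ 240 kPa.

P ≈ 240 kPa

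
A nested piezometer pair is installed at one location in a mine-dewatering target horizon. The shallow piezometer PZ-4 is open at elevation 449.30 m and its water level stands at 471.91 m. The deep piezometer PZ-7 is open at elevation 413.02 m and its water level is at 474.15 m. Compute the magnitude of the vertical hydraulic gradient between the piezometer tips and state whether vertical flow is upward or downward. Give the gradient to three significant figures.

|i_v| ≈ 0.0617; vertical flow is upward

Total head at PZ-4: h = 471.91 m (water level in the standpipe).
Total head at PZ-7: h = 474.15 m.
Δh = h(PZ-4) − h(PZ-7) = 471.91 − 474.15 = -2.24 m.
Vertical separation Δz = 449.30 − 413.02 = 36.28 m.
|i_v| = |Δh| / Δz = 2.24 / 36.28 = 0.0617.
Head is higher in the deep piezometer, so vertical flow is upward (discharge condition).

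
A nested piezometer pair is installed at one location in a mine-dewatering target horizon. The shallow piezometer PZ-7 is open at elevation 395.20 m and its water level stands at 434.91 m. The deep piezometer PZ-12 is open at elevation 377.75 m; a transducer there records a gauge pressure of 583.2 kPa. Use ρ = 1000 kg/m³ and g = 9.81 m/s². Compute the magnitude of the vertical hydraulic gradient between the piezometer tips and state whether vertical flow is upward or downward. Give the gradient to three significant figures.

|i_v| ≈ 0.131; vertical flow is upward

Total head at PZ-7: h = 434.91 m (water level in the standpipe).
Pressure head at PZ-12: ψ = P/(ρg) = 583.2×1000 / (1000 × 9.81) = 59.45 m.
Total head at PZ-12: h = z + ψ = 377.75 + 59.45 = 437.20 m.
Δh = h(PZ-7) − h(PZ-12) = 434.91 − 437.20 = -2.29 m.
Vertical separation Δz = 395.20 − 377.75 = 17.45 m.
|i_v| = |Δh| / Δz = 2.29 / 17.45 = 0.131.
Head is higher in the deep piezometer, so vertical flow is upward (discharge condition).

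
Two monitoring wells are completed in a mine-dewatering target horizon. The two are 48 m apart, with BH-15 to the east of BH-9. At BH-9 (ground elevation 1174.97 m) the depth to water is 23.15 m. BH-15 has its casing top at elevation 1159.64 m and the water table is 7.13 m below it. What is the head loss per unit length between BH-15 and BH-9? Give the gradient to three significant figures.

i ≈ 0.0144 m/m

Total head at BH-9: h = 1174.97 − 23.15 = 1151.82 m.
Total head at BH-15: h = 1159.64 − 7.13 = 1152.51 m.
Head difference: h(BH-9) − h(BH-15) = 1151.82 − 1152.51 = -0.69 m.
Hydraulic gradient: i = |Δh| / L = 0.69 / 48 = 0.0144.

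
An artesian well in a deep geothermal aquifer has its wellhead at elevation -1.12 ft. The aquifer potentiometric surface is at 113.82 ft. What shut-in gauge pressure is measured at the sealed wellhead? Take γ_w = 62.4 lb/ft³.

Head above the cap: Δh = 113.82 − (-1.12) = 114.94 ft.
P = γΔh/144 = 62.4 × 114.94 / 144 = 49.8 psi.

P ≈ 49.8 psi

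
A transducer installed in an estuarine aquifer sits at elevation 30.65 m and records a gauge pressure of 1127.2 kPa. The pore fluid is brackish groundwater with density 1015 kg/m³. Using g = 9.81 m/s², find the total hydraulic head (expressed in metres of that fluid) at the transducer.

ψ = P/(ρg) = 1127.2×1000 / (1015 × 9.81) = 113.21 m.
h = z + ψ = 30.65 + 113.21 = 143.86 m.

h ≈ 143.86 m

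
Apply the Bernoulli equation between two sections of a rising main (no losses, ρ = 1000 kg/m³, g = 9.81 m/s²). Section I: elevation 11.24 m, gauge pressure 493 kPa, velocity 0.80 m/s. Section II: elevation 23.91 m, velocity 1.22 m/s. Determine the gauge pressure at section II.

Pressure head at I: ψ₁ = P₁/(ρg) = 493×1000 / (1000 × 9.81) = 50.25 m.
Velocity heads: v₁²/2g = 0.80²/19.62 = 0.033 m; v₂²/2g = 1.22²/19.62 = 0.076 m.
Total head H = z₁ + ψ₁ + v₁²/2g = 11.24 + 50.25 + 0.033 = 61.52 m.
ψ₂ = H − z₂ − v₂²/2g = 61.52 − 23.91 − 0.076 = 37.53 m.
P₂ = ρgψ₂ = 1000 × 9.81 × 37.53 ≈ 368 kPa.

P₂ ≈ 368 kPa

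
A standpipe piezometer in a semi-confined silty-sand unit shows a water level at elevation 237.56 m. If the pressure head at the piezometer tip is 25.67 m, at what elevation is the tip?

z = h − ψ = 237.56 − 25.67 = 211.89 m.

z ≈ 211.89 m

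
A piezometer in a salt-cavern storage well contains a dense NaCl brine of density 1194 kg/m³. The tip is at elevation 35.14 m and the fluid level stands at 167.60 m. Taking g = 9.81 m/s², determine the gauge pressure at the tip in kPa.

Pressure head ψ = h − z = 167.60 − 35.14 = 132.46 m.
P = ρgψ = 1194 × 9.81 × 132.46 = 1551523 Pa ≈ 1550 kPa.

P ≈ 1550 kPa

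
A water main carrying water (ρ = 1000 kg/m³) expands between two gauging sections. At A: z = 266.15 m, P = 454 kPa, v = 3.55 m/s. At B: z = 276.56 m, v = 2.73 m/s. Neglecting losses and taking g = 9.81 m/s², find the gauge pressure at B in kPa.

Pressure head at A: ψ₁ = P₁/(ρg) = 454×1000 / (1000 × 9.81) = 46.28 m.
Velocity heads: v₁²/2g = 3.55²/19.62 = 0.642 m; v₂²/2g = 2.73²/19.62 = 0.380 m.
Total head H = z₁ + ψ₁ + v₁²/2g = 266.15 + 46.28 + 0.642 = 313.07 m.
ψ₂ = H − z₂ − v₂²/2g = 313.07 − 276.56 − 0.380 = 36.13 m.
P₂ = ρgψ₂ = 1000 × 9.81 × 36.13 ≈ 354 kPa.

P₂ ≈ 354 kPa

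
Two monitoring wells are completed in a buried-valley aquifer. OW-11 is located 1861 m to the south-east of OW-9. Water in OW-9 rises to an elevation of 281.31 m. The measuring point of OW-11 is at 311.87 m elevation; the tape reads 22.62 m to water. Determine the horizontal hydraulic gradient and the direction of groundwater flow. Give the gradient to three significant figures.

Total head at OW-9: h = 281.31 m (water level in the piezometer is the total head).
Total head at OW-11: h = 311.87 − 22.62 = 289.25 m.
Head difference: h(OW-9) − h(OW-11) = 281.31 − 289.25 = -7.94 m.
Hydraulic gradient: i = |Δh| / L = 7.94 / 1861 = 0.00427.
Flow is from higher to lower head: from OW-11 toward OW-9, i.e. toward the north-west.

i ≈ 0.00427; groundwater flows toward the north-west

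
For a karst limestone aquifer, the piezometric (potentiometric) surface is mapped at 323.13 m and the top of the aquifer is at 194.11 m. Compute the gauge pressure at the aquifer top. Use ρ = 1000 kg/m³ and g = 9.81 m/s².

P ≈ 1270 kPa

Pressure head at the aquifer top: ψ = h − z = 323.13 − 194.11 = 129.02 m.
P = ρgψ = 1000 × 9.81 × 129.02 = 1265686 Pa ≈ 1270 kPa.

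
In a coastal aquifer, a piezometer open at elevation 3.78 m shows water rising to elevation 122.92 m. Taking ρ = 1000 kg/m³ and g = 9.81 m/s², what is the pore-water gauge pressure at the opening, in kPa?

P ≈ 1170 kPa

Pressure head ψ = h − z = 122.92 − 3.78 = 119.14 m.
P = ρgψ = 1000 × 9.81 × 119.14 = 1168763 Pa ≈ 1170 kPa.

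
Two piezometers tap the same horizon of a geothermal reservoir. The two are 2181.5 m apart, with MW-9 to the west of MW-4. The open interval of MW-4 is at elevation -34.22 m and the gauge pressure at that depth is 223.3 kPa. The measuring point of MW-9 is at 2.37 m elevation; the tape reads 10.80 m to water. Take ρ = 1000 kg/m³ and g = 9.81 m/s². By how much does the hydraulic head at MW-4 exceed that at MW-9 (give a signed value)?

Δh ≈ -3.03 m

Pressure head at MW-4: ψ = P/(ρg) = 223.3×1000 / (1000 × 9.81) = 22.76 m.
Total head at MW-4: h = z + ψ = -34.22 + 22.76 = -11.46 m.
Total head at MW-9: h = 2.37 − 10.80 = -8.43 m.
Head difference: h(MW-4) − h(MW-9) = -11.46 − (-8.43) = -3.03 m.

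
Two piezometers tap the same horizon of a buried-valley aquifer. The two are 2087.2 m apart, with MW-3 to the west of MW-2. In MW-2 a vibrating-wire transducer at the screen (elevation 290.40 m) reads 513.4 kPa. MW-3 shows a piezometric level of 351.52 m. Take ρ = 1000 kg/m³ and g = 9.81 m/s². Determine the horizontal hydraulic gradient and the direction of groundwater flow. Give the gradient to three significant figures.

i ≈ 0.00421; groundwater flows toward the east

Pressure head at MW-2: ψ = P/(ρg) = 513.4×1000 / (1000 × 9.81) = 52.33 m.
Total head at MW-2: h = z + ψ = 290.40 + 52.33 = 342.73 m.
Total head at MW-3: h = 351.52 m (water level in the piezometer is the total head).
Head difference: h(MW-2) − h(MW-3) = 342.73 − 351.52 = -8.79 m.
Hydraulic gradient: i = |Δh| / L = 8.79 / 2087.2 = 0.00421.
Flow is from higher to lower head: from MW-3 toward MW-2, i.e. toward the east.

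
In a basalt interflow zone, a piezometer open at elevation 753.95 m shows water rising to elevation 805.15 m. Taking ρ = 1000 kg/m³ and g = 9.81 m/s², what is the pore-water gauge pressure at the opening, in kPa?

P ≈ 502 kPa

Pressure head ψ = h − z = 805.15 − 753.95 = 51.20 m.
P = ρgψ = 1000 × 9.81 × 51.20 = 502272 Pa ≈ 502 kPa.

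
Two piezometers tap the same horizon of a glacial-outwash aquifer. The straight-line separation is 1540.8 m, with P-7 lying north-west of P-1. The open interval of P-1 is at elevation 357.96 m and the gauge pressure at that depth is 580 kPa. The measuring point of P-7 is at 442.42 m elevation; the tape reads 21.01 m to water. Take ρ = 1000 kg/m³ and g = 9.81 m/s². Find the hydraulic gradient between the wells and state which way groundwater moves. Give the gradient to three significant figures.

i ≈ 0.00281; groundwater flows toward the south-east

Pressure head at P-1: ψ = P/(ρg) = 580×1000 / (1000 × 9.81) = 59.12 m.
Total head at P-1: h = z + ψ = 357.96 + 59.12 = 417.08 m.
Total head at P-7: h = 442.42 − 21.01 = 421.41 m.
Head difference: h(P-1) − h(P-7) = 417.08 − 421.41 = -4.33 m.
Hydraulic gradient: i = |Δh| / L = 4.33 / 1540.8 = 0.00281.
Flow is from higher to lower head: from P-7 toward P-1, i.e. toward the south-east.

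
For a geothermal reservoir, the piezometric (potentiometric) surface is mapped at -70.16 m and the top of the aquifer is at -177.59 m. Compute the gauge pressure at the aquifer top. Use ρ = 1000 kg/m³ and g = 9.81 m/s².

Pressure head at the aquifer top: ψ = h − z = -70.16 − (-177.59) = 107.43 m.
P = ρgψ = 1000 × 9.81 × 107.43 = 1053888 Pa ≈ 1050 kPa.

P ≈ 1050 kPa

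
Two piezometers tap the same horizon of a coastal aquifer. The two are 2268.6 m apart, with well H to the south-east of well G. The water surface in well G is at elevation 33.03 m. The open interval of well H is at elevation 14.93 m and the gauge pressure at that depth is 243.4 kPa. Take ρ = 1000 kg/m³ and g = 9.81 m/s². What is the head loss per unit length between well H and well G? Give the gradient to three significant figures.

Total head at well G: h = 33.03 m (water level in the piezometer is the total head).
Pressure head at well H: ψ = P/(ρg) = 243.4×1000 / (1000 × 9.81) = 24.81 m.
Total head at well H: h = z + ψ = 14.93 + 24.81 = 39.74 m.
Head difference: h(well G) − h(well H) = 33.03 − 39.74 = -6.71 m.
Hydraulic gradient: i = |Δh| / L = 6.71 / 2268.6 = 0.00296.

i ≈ 0.00296 m/m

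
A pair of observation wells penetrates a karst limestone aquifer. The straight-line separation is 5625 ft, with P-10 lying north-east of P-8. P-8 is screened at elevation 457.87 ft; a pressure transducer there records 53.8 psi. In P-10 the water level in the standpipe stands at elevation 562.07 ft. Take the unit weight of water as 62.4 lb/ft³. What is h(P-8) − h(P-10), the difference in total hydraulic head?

Pressure head at P-8: ψ = 144·P/γ = 144 × 53.8 / 62.4 = 124.15 ft.
Total head at P-8: h = z + ψ = 457.87 + 124.15 = 582.02 ft.
Total head at P-10: h = 562.07 ft (water level in the piezometer is the total head).
Head difference: h(P-8) − h(P-10) = 582.02 − 562.07 = 19.95 ft.

Δh ≈ 19.95 ft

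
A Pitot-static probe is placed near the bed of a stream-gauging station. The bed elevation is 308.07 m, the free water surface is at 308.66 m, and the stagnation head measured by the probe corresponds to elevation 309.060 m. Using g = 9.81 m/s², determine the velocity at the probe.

Near the bed, under hydrostatic conditions, the piezometric head (z + ψ) equals the free-surface elevation, 308.66 m.
Velocity head = total − piezometric = 309.060 − 308.66 = 0.400 m.
v = √(2g·h_v) = √(2 × 9.81 × 0.400) = 2.80 m/s.

v ≈ 2.80 m/s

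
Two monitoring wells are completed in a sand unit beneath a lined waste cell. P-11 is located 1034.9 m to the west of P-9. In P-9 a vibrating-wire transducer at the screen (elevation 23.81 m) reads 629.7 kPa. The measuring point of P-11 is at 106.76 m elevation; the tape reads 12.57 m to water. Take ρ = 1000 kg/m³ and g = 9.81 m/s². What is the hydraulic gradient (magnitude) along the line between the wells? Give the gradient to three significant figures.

Pressure head at P-9: ψ = P/(ρg) = 629.7×1000 / (1000 × 9.81) = 64.19 m.
Total head at P-9: h = z + ψ = 23.81 + 64.19 = 88.00 m.
Total head at P-11: h = 106.76 − 12.57 = 94.19 m.
Head difference: h(P-9) − h(P-11) = 88.00 − 94.19 = -6.19 m.
Hydraulic gradient: i = |Δh| / L = 6.19 / 1034.9 = 0.00598.

i ≈ 0.00598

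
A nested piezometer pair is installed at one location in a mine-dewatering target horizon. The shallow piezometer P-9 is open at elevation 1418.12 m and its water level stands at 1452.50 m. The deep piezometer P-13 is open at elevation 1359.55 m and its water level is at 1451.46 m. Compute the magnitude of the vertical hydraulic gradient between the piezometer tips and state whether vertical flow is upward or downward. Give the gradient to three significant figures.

Total head at P-9: h = 1452.50 m (water level in the standpipe).
Total head at P-13: h = 1451.46 m.
Δh = h(P-9) − h(P-13) = 1452.50 − 1451.46 = 1.04 m.
Vertical separation Δz = 1418.12 − 1359.55 = 58.57 m.
|i_v| = |Δh| / Δz = 1.04 / 58.57 = 0.0178.
Head is higher in the shallow piezometer, so vertical flow is downward (recharge condition).

|i_v| ≈ 0.0178; vertical flow is downward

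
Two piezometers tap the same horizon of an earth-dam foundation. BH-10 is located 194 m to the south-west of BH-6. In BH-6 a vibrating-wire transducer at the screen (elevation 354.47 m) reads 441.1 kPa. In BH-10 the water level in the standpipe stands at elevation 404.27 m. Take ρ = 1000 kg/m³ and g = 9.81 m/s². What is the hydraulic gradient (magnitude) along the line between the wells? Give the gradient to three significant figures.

Pressure head at BH-6: ψ = P/(ρg) = 441.1×1000 / (1000 × 9.81) = 44.96 m.
Total head at BH-6: h = z + ψ = 354.47 + 44.96 = 399.43 m.
Total head at BH-10: h = 404.27 m (water level in the piezometer is the total head).
Head difference: h(BH-6) − h(BH-10) = 399.43 − 404.27 = -4.84 m.
Hydraulic gradient: i = |Δh| / L = 4.84 / 194 = 0.0249.

i ≈ 0.0249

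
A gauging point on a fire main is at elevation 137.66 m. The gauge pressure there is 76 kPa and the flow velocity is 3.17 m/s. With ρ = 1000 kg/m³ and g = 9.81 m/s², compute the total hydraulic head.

Pressure head ψ = P/(ρg) = 76×1000 / (1000 × 9.81) = 7.75 m.
Velocity head = v²/(2g) = 3.17² / (2 × 9.81) = 0.512 m.
h = z + ψ + v²/(2g) = 137.66 + 7.75 + 0.512 = 145.92 m.

h ≈ 145.92 m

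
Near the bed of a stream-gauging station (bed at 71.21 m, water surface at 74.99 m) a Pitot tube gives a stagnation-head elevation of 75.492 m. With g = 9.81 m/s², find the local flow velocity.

Near the bed, under hydrostatic conditions, the piezometric head (z + ψ) equals the free-surface elevation, 74.99 m.
Velocity head = total − piezometric = 75.492 − 74.99 = 0.502 m.
v = √(2g·h_v) = √(2 × 9.81 × 0.502) = 3.14 m/s.

v ≈ 3.14 m/s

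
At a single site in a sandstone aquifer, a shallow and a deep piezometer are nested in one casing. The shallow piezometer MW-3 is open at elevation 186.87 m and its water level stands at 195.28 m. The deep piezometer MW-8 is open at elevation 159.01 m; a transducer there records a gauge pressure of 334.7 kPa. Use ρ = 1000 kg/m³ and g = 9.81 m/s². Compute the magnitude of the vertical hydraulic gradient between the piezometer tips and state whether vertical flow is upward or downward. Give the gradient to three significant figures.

|i_v| ≈ 0.0772; vertical flow is downward

Total head at MW-3: h = 195.28 m (water level in the standpipe).
Pressure head at MW-8: ψ = P/(ρg) = 334.7×1000 / (1000 × 9.81) = 34.12 m.
Total head at MW-8: h = z + ψ = 159.01 + 34.12 = 193.13 m.
Δh = h(MW-3) − h(MW-8) = 195.28 − 193.13 = 2.15 m.
Vertical separation Δz = 186.87 − 159.01 = 27.86 m.
|i_v| = |Δh| / Δz = 2.15 / 27.86 = 0.0772.
Head is higher in the shallow piezometer, so vertical flow is downward (recharge condition).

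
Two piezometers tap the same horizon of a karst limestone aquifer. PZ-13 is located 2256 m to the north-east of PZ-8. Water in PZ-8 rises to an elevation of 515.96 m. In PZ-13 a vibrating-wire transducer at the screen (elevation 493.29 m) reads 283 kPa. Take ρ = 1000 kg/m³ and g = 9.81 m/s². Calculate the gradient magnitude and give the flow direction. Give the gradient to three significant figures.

Total head at PZ-8: h = 515.96 m (water level in the piezometer is the total head).
Pressure head at PZ-13: ψ = P/(ρg) = 283×1000 / (1000 × 9.81) = 28.85 m.
Total head at PZ-13: h = z + ψ = 493.29 + 28.85 = 522.14 m.
Head difference: h(PZ-8) − h(PZ-13) = 515.96 − 522.14 = -6.18 m.
Hydraulic gradient: i = |Δh| / L = 6.18 / 2256 = 0.00274.
Flow is from higher to lower head: from PZ-13 toward PZ-8, i.e. toward the south-west.

i ≈ 0.00274; groundwater flows toward the south-west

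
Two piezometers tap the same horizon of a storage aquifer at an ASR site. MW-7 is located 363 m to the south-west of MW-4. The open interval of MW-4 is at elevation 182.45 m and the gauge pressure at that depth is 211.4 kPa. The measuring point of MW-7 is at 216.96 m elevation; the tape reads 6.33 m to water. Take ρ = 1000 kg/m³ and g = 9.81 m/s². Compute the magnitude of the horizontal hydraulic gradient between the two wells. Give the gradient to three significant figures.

i ≈ 0.0183

Pressure head at MW-4: ψ = P/(ρg) = 211.4×1000 / (1000 × 9.81) = 21.55 m.
Total head at MW-4: h = z + ψ = 182.45 + 21.55 = 204.00 m.
Total head at MW-7: h = 216.96 − 6.33 = 210.63 m.
Head difference: h(MW-4) − h(MW-7) = 204.00 − 210.63 = -6.63 m.
Hydraulic gradient: i = |Δh| / L = 6.63 / 363 = 0.0183.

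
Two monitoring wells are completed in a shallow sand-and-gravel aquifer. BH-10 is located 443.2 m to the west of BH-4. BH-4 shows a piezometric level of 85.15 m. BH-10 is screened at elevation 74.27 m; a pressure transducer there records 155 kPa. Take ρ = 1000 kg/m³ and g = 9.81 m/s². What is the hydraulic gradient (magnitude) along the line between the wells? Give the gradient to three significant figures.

Total head at BH-4: h = 85.15 m (water level in the piezometer is the total head).
Pressure head at BH-10: ψ = P/(ρg) = 155×1000 / (1000 × 9.81) = 15.80 m.
Total head at BH-10: h = z + ψ = 74.27 + 15.80 = 90.07 m.
Head difference: h(BH-4) − h(BH-10) = 85.15 − 90.07 = -4.92 m.
Hydraulic gradient: i = |Δh| / L = 4.92 / 443.2 = 0.0111.

i ≈ 0.0111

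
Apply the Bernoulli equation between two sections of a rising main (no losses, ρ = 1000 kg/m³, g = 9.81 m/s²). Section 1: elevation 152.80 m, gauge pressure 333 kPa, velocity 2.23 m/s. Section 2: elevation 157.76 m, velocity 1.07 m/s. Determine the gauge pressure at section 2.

P₂ ≈ 286 kPa

Pressure head at 1: ψ₁ = P₁/(ρg) = 333×1000 / (1000 × 9.81) = 33.94 m.
Velocity heads: v₁²/2g = 2.23²/19.62 = 0.253 m; v₂²/2g = 1.07²/19.62 = 0.058 m.
Total head H = z₁ + ψ₁ + v₁²/2g = 152.80 + 33.94 + 0.253 = 186.99 m.
ψ₂ = H − z₂ − v₂²/2g = 186.99 − 157.76 − 0.058 = 29.17 m.
P₂ = ρgψ₂ = 1000 × 9.81 × 29.17 ≈ 286 kPa.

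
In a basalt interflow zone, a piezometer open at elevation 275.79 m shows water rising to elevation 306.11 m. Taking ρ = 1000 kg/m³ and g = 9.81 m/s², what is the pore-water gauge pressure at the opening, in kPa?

Pressure head ψ = h − z = 306.11 − 275.79 = 30.32 m.
P = ρgψ = 1000 × 9.81 × 30.32 = 297439 Pa ≈ 297 kPa.

P ≈ 297 kPa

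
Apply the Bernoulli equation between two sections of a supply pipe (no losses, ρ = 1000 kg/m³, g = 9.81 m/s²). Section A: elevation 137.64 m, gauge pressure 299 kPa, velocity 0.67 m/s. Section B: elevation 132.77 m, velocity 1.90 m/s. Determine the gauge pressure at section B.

P₂ ≈ 345 kPa

Pressure head at A: ψ₁ = P₁/(ρg) = 299×1000 / (1000 × 9.81) = 30.48 m.
Velocity heads: v₁²/2g = 0.67²/19.62 = 0.023 m; v₂²/2g = 1.90²/19.62 = 0.184 m.
Total head H = z₁ + ψ₁ + v₁²/2g = 137.64 + 30.48 + 0.023 = 168.14 m.
ψ₂ = H − z₂ − v₂²/2g = 168.14 − 132.77 − 0.184 = 35.19 m.
P₂ = ρgψ₂ = 1000 × 9.81 × 35.19 ≈ 345 kPa.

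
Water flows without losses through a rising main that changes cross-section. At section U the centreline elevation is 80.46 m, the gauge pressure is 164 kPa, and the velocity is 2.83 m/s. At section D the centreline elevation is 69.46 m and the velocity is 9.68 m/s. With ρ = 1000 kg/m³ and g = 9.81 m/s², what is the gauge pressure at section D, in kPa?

Pressure head at U: ψ₁ = P₁/(ρg) = 164×1000 / (1000 × 9.81) = 16.72 m.
Velocity heads: v₁²/2g = 2.83²/19.62 = 0.408 m; v₂²/2g = 9.68²/19.62 = 4.776 m.
Total head H = z₁ + ψ₁ + v₁²/2g = 80.46 + 16.72 + 0.408 = 97.59 m.
ψ₂ = H − z₂ − v₂²/2g = 97.59 − 69.46 − 4.776 = 23.35 m.
P₂ = ρgψ₂ = 1000 × 9.81 × 23.35 ≈ 229 kPa.

P₂ ≈ 229 kPa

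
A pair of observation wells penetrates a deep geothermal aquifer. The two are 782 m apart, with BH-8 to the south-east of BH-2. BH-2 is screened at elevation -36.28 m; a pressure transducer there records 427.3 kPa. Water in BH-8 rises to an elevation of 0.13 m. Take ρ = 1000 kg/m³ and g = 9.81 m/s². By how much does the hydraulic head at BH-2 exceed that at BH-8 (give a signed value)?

Pressure head at BH-2: ψ = P/(ρg) = 427.3×1000 / (1000 × 9.81) = 43.56 m.
Total head at BH-2: h = z + ψ = -36.28 + 43.56 = 7.28 m.
Total head at BH-8: h = 0.13 m (water level in the piezometer is the total head).
Head difference: h(BH-2) − h(BH-8) = 7.28 − 0.13 = 7.15 m.

Δh ≈ 7.15 m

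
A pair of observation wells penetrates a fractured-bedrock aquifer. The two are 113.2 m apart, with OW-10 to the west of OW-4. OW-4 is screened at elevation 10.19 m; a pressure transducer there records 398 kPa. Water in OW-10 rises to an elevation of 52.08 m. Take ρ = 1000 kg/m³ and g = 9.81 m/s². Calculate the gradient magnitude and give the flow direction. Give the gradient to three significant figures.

i ≈ 0.0117; groundwater flows toward the east

Pressure head at OW-4: ψ = P/(ρg) = 398×1000 / (1000 × 9.81) = 40.57 m.
Total head at OW-4: h = z + ψ = 10.19 + 40.57 = 50.76 m.
Total head at OW-10: h = 52.08 m (water level in the piezometer is the total head).
Head difference: h(OW-4) − h(OW-10) = 50.76 − 52.08 = -1.32 m.
Hydraulic gradient: i = |Δh| / L = 1.32 / 113.2 = 0.0117.
Flow is from higher to lower head: from OW-10 toward OW-4, i.e. toward the east.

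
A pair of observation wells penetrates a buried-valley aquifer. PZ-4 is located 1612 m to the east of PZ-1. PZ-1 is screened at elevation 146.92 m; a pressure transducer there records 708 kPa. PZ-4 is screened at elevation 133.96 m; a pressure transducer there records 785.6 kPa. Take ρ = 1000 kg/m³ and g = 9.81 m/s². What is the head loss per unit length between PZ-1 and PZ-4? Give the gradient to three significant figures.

i ≈ 0.00313 m/m

Pressure head at PZ-1: ψ = P/(ρg) = 708×1000 / (1000 × 9.81) = 72.17 m.
Total head at PZ-1: h = z + ψ = 146.92 + 72.17 = 219.09 m.
Pressure head at PZ-4: ψ = P/(ρg) = 785.6×1000 / (1000 × 9.81) = 80.08 m.
Total head at PZ-4: h = z + ψ = 133.96 + 80.08 = 214.04 m.
Head difference: h(PZ-1) − h(PZ-4) = 219.09 − 214.04 = 5.05 m.
Hydraulic gradient: i = |Δh| / L = 5.05 / 1612 = 0.00313.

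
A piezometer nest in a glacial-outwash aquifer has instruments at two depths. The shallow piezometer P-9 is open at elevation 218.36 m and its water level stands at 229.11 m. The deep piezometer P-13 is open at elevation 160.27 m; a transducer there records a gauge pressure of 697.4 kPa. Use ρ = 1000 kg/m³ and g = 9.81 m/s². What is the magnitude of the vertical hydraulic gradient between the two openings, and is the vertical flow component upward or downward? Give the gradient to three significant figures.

|i_v| ≈ 0.0387; vertical flow is upward

Total head at P-9: h = 229.11 m (water level in the standpipe).
Pressure head at P-13: ψ = P/(ρg) = 697.4×1000 / (1000 × 9.81) = 71.09 m.
Total head at P-13: h = z + ψ = 160.27 + 71.09 = 231.36 m.
Δh = h(P-9) − h(P-13) = 229.11 − 231.36 = -2.25 m.
Vertical separation Δz = 218.36 − 160.27 = 58.09 m.
|i_v| = |Δh| / Δz = 2.25 / 58.09 = 0.0387.
Head is higher in the deep piezometer, so vertical flow is upward (discharge condition).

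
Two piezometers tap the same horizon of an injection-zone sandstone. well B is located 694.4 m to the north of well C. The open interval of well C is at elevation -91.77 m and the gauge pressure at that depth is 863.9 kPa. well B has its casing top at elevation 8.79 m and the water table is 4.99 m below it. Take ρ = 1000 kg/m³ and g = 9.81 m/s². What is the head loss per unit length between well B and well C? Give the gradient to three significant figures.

i ≈ 0.0108 m/m

Pressure head at well C: ψ = P/(ρg) = 863.9×1000 / (1000 × 9.81) = 88.06 m.
Total head at well C: h = z + ψ = -91.77 + 88.06 = -3.71 m.
Total head at well B: h = 8.79 − 4.99 = 3.80 m.
Head difference: h(well C) − h(well B) = -3.71 − 3.80 = -7.51 m.
Hydraulic gradient: i = |Δh| / L = 7.51 / 694.4 = 0.0108.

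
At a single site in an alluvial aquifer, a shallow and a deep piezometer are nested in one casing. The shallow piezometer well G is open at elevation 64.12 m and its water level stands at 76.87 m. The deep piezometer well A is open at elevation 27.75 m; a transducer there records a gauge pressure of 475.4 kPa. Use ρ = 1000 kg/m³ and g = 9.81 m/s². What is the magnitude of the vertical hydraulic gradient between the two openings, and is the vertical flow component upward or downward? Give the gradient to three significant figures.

|i_v| ≈ 0.0181; vertical flow is downward

Total head at well G: h = 76.87 m (water level in the standpipe).
Pressure head at well A: ψ = P/(ρg) = 475.4×1000 / (1000 × 9.81) = 48.46 m.
Total head at well A: h = z + ψ = 27.75 + 48.46 = 76.21 m.
Δh = h(well G) − h(well A) = 76.87 − 76.21 = 0.66 m.
Vertical separation Δz = 64.12 − 27.75 = 36.37 m.
|i_v| = |Δh| / Δz = 0.66 / 36.37 = 0.0181.
Head is higher in the shallow piezometer, so vertical flow is downward (recharge condition).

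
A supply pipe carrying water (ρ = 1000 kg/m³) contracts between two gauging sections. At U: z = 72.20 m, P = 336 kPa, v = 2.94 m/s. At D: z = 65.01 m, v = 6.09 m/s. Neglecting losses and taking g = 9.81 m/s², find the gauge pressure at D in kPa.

P₂ ≈ 392 kPa

Pressure head at U: ψ₁ = P₁/(ρg) = 336×1000 / (1000 × 9.81) = 34.25 m.
Velocity heads: v₁²/2g = 2.94²/19.62 = 0.441 m; v₂²/2g = 6.09²/19.62 = 1.890 m.
Total head H = z₁ + ψ₁ + v₁²/2g = 72.20 + 34.25 + 0.441 = 106.89 m.
ψ₂ = H − z₂ − v₂²/2g = 106.89 − 65.01 − 1.890 = 39.99 m.
P₂ = ρgψ₂ = 1000 × 9.81 × 39.99 ≈ 392 kPa.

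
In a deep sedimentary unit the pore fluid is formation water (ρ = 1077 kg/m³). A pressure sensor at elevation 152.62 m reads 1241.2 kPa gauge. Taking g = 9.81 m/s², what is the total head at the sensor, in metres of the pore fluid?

ψ = P/(ρg) = 1241.2×1000 / (1077 × 9.81) = 117.48 m.
h = z + ψ = 152.62 + 117.48 = 270.10 m.

h ≈ 270.10 m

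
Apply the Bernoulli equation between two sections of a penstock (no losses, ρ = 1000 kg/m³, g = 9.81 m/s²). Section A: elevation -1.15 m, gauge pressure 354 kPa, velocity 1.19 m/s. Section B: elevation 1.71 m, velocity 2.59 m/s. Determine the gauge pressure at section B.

Pressure head at A: ψ₁ = P₁/(ρg) = 354×1000 / (1000 × 9.81) = 36.09 m.
Velocity heads: v₁²/2g = 1.19²/19.62 = 0.072 m; v₂²/2g = 2.59²/19.62 = 0.342 m.
Total head H = z₁ + ψ₁ + v₁²/2g = -1.15 + 36.09 + 0.072 = 35.01 m.
ψ₂ = H − z₂ − v₂²/2g = 35.01 − 1.71 − 0.342 = 32.96 m.
P₂ = ρgψ₂ = 1000 × 9.81 × 32.96 ≈ 323 kPa.

P₂ ≈ 323 kPa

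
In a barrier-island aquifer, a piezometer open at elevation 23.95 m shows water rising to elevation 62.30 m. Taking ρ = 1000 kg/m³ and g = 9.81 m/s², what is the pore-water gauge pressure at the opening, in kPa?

P ≈ 376 kPa

Pressure head ψ = h − z = 62.30 − 23.95 = 38.35 m.
P = ρgψ = 1000 × 9.81 × 38.35 = 376214 Pa ≈ 376 kPa.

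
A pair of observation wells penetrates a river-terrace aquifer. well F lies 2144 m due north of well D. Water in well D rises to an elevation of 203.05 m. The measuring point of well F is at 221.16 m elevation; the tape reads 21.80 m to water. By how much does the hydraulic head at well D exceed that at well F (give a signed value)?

Total head at well D: h = 203.05 m (water level in the piezometer is the total head).
Total head at well F: h = 221.16 − 21.80 = 199.36 m.
Head difference: h(well D) − h(well F) = 203.05 − 199.36 = 3.69 m.

Δh ≈ 3.69 m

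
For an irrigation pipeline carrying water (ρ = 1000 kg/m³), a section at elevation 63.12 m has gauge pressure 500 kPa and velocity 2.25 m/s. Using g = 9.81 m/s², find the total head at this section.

Pressure head ψ = P/(ρg) = 500×1000 / (1000 × 9.81) = 50.97 m.
Velocity head = v²/(2g) = 2.25² / (2 × 9.81) = 0.258 m.
h = z + ψ + v²/(2g) = 63.12 + 50.97 + 0.258 = 114.35 m.

h ≈ 114.35 m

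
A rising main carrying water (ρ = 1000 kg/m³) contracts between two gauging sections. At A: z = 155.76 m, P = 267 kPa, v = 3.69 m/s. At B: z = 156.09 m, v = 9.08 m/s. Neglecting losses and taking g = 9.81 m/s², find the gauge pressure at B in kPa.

P₂ ≈ 229 kPa

Pressure head at A: ψ₁ = P₁/(ρg) = 267×1000 / (1000 × 9.81) = 27.22 m.
Velocity heads: v₁²/2g = 3.69²/19.62 = 0.694 m; v₂²/2g = 9.08²/19.62 = 4.202 m.
Total head H = z₁ + ψ₁ + v₁²/2g = 155.76 + 27.22 + 0.694 = 183.67 m.
ψ₂ = H − z₂ − v₂²/2g = 183.67 − 156.09 − 4.202 = 23.38 m.
P₂ = ρgψ₂ = 1000 × 9.81 × 23.38 ≈ 229 kPa.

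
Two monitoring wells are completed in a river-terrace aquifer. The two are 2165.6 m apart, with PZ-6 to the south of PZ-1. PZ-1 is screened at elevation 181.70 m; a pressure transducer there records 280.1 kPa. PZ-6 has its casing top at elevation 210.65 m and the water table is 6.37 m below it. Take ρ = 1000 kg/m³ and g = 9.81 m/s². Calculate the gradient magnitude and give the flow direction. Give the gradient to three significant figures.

Pressure head at PZ-1: ψ = P/(ρg) = 280.1×1000 / (1000 × 9.81) = 28.55 m.
Total head at PZ-1: h = z + ψ = 181.70 + 28.55 = 210.25 m.
Total head at PZ-6: h = 210.65 − 6.37 = 204.28 m.
Head difference: h(PZ-1) − h(PZ-6) = 210.25 − 204.28 = 5.97 m.
Hydraulic gradient: i = |Δh| / L = 5.97 / 2165.6 = 0.00276.
Flow is from higher to lower head: from PZ-1 toward PZ-6, i.e. toward the south.

i ≈ 0.00276; groundwater flows toward the south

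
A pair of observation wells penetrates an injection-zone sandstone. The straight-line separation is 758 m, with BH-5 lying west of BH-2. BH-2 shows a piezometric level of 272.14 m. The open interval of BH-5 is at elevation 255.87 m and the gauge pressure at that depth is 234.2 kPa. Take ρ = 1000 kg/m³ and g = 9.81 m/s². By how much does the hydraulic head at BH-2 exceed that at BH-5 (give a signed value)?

Δh ≈ -7.60 m

Total head at BH-2: h = 272.14 m (water level in the piezometer is the total head).
Pressure head at BH-5: ψ = P/(ρg) = 234.2×1000 / (1000 × 9.81) = 23.87 m.
Total head at BH-5: h = z + ψ = 255.87 + 23.87 = 279.74 m.
Head difference: h(BH-2) − h(BH-5) = 272.14 − 279.74 = -7.60 m.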